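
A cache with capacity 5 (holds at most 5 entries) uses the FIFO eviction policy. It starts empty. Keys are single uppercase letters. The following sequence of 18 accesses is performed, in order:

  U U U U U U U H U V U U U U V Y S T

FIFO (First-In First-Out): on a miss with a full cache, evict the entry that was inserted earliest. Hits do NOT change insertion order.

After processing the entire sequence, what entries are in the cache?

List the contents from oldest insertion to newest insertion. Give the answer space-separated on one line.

Answer: H V Y S T

Derivation:
FIFO simulation (capacity=5):
  1. access U: MISS. Cache (old->new): [U]
  2. access U: HIT. Cache (old->new): [U]
  3. access U: HIT. Cache (old->new): [U]
  4. access U: HIT. Cache (old->new): [U]
  5. access U: HIT. Cache (old->new): [U]
  6. access U: HIT. Cache (old->new): [U]
  7. access U: HIT. Cache (old->new): [U]
  8. access H: MISS. Cache (old->new): [U H]
  9. access U: HIT. Cache (old->new): [U H]
  10. access V: MISS. Cache (old->new): [U H V]
  11. access U: HIT. Cache (old->new): [U H V]
  12. access U: HIT. Cache (old->new): [U H V]
  13. access U: HIT. Cache (old->new): [U H V]
  14. access U: HIT. Cache (old->new): [U H V]
  15. access V: HIT. Cache (old->new): [U H V]
  16. access Y: MISS. Cache (old->new): [U H V Y]
  17. access S: MISS. Cache (old->new): [U H V Y S]
  18. access T: MISS, evict U. Cache (old->new): [H V Y S T]
Total: 12 hits, 6 misses, 1 evictions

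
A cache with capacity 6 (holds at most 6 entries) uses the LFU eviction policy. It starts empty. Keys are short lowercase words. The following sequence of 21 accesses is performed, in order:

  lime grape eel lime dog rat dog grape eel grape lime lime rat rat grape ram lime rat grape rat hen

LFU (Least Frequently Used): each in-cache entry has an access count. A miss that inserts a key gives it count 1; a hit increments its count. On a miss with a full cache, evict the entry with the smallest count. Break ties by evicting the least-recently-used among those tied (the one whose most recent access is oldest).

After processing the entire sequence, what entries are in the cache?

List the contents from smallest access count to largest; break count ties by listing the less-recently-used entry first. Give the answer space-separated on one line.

Answer: hen dog eel lime grape rat

Derivation:
LFU simulation (capacity=6):
  1. access lime: MISS. Cache: [lime(c=1)]
  2. access grape: MISS. Cache: [lime(c=1) grape(c=1)]
  3. access eel: MISS. Cache: [lime(c=1) grape(c=1) eel(c=1)]
  4. access lime: HIT, count now 2. Cache: [grape(c=1) eel(c=1) lime(c=2)]
  5. access dog: MISS. Cache: [grape(c=1) eel(c=1) dog(c=1) lime(c=2)]
  6. access rat: MISS. Cache: [grape(c=1) eel(c=1) dog(c=1) rat(c=1) lime(c=2)]
  7. access dog: HIT, count now 2. Cache: [grape(c=1) eel(c=1) rat(c=1) lime(c=2) dog(c=2)]
  8. access grape: HIT, count now 2. Cache: [eel(c=1) rat(c=1) lime(c=2) dog(c=2) grape(c=2)]
  9. access eel: HIT, count now 2. Cache: [rat(c=1) lime(c=2) dog(c=2) grape(c=2) eel(c=2)]
  10. access grape: HIT, count now 3. Cache: [rat(c=1) lime(c=2) dog(c=2) eel(c=2) grape(c=3)]
  11. access lime: HIT, count now 3. Cache: [rat(c=1) dog(c=2) eel(c=2) grape(c=3) lime(c=3)]
  12. access lime: HIT, count now 4. Cache: [rat(c=1) dog(c=2) eel(c=2) grape(c=3) lime(c=4)]
  13. access rat: HIT, count now 2. Cache: [dog(c=2) eel(c=2) rat(c=2) grape(c=3) lime(c=4)]
  14. access rat: HIT, count now 3. Cache: [dog(c=2) eel(c=2) grape(c=3) rat(c=3) lime(c=4)]
  15. access grape: HIT, count now 4. Cache: [dog(c=2) eel(c=2) rat(c=3) lime(c=4) grape(c=4)]
  16. access ram: MISS. Cache: [ram(c=1) dog(c=2) eel(c=2) rat(c=3) lime(c=4) grape(c=4)]
  17. access lime: HIT, count now 5. Cache: [ram(c=1) dog(c=2) eel(c=2) rat(c=3) grape(c=4) lime(c=5)]
  18. access rat: HIT, count now 4. Cache: [ram(c=1) dog(c=2) eel(c=2) grape(c=4) rat(c=4) lime(c=5)]
  19. access grape: HIT, count now 5. Cache: [ram(c=1) dog(c=2) eel(c=2) rat(c=4) lime(c=5) grape(c=5)]
  20. access rat: HIT, count now 5. Cache: [ram(c=1) dog(c=2) eel(c=2) lime(c=5) grape(c=5) rat(c=5)]
  21. access hen: MISS, evict ram(c=1). Cache: [hen(c=1) dog(c=2) eel(c=2) lime(c=5) grape(c=5) rat(c=5)]
Total: 14 hits, 7 misses, 1 evictions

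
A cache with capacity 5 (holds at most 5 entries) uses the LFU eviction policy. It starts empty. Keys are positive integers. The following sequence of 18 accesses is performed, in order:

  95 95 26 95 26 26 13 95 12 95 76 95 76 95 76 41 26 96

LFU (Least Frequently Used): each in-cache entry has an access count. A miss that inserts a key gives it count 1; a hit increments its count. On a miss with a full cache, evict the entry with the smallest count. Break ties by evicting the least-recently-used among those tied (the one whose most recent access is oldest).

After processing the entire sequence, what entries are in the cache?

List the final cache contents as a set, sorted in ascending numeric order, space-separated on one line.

Answer: 26 41 76 95 96

Derivation:
LFU simulation (capacity=5):
  1. access 95: MISS. Cache: [95(c=1)]
  2. access 95: HIT, count now 2. Cache: [95(c=2)]
  3. access 26: MISS. Cache: [26(c=1) 95(c=2)]
  4. access 95: HIT, count now 3. Cache: [26(c=1) 95(c=3)]
  5. access 26: HIT, count now 2. Cache: [26(c=2) 95(c=3)]
  6. access 26: HIT, count now 3. Cache: [95(c=3) 26(c=3)]
  7. access 13: MISS. Cache: [13(c=1) 95(c=3) 26(c=3)]
  8. access 95: HIT, count now 4. Cache: [13(c=1) 26(c=3) 95(c=4)]
  9. access 12: MISS. Cache: [13(c=1) 12(c=1) 26(c=3) 95(c=4)]
  10. access 95: HIT, count now 5. Cache: [13(c=1) 12(c=1) 26(c=3) 95(c=5)]
  11. access 76: MISS. Cache: [13(c=1) 12(c=1) 76(c=1) 26(c=3) 95(c=5)]
  12. access 95: HIT, count now 6. Cache: [13(c=1) 12(c=1) 76(c=1) 26(c=3) 95(c=6)]
  13. access 76: HIT, count now 2. Cache: [13(c=1) 12(c=1) 76(c=2) 26(c=3) 95(c=6)]
  14. access 95: HIT, count now 7. Cache: [13(c=1) 12(c=1) 76(c=2) 26(c=3) 95(c=7)]
  15. access 76: HIT, count now 3. Cache: [13(c=1) 12(c=1) 26(c=3) 76(c=3) 95(c=7)]
  16. access 41: MISS, evict 13(c=1). Cache: [12(c=1) 41(c=1) 26(c=3) 76(c=3) 95(c=7)]
  17. access 26: HIT, count now 4. Cache: [12(c=1) 41(c=1) 76(c=3) 26(c=4) 95(c=7)]
  18. access 96: MISS, evict 12(c=1). Cache: [41(c=1) 96(c=1) 76(c=3) 26(c=4) 95(c=7)]
Total: 11 hits, 7 misses, 2 evictions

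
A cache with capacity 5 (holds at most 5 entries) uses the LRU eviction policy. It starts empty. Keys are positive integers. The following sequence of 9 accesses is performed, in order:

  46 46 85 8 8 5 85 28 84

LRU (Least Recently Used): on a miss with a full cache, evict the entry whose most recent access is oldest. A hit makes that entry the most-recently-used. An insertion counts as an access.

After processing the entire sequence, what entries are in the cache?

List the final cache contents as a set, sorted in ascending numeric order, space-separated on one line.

Answer: 5 8 28 84 85

Derivation:
LRU simulation (capacity=5):
  1. access 46: MISS. Cache (LRU->MRU): [46]
  2. access 46: HIT. Cache (LRU->MRU): [46]
  3. access 85: MISS. Cache (LRU->MRU): [46 85]
  4. access 8: MISS. Cache (LRU->MRU): [46 85 8]
  5. access 8: HIT. Cache (LRU->MRU): [46 85 8]
  6. access 5: MISS. Cache (LRU->MRU): [46 85 8 5]
  7. access 85: HIT. Cache (LRU->MRU): [46 8 5 85]
  8. access 28: MISS. Cache (LRU->MRU): [46 8 5 85 28]
  9. access 84: MISS, evict 46. Cache (LRU->MRU): [8 5 85 28 84]
Total: 3 hits, 6 misses, 1 evictions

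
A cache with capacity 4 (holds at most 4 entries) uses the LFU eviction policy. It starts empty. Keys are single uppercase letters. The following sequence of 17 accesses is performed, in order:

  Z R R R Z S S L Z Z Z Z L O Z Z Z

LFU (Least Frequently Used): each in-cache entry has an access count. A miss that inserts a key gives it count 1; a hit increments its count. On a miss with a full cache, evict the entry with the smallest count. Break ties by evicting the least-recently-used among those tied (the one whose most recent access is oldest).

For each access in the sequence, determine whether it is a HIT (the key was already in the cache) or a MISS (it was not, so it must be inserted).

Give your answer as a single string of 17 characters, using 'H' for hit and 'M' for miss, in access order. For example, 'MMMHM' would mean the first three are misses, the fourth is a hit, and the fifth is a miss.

LFU simulation (capacity=4):
  1. access Z: MISS. Cache: [Z(c=1)]
  2. access R: MISS. Cache: [Z(c=1) R(c=1)]
  3. access R: HIT, count now 2. Cache: [Z(c=1) R(c=2)]
  4. access R: HIT, count now 3. Cache: [Z(c=1) R(c=3)]
  5. access Z: HIT, count now 2. Cache: [Z(c=2) R(c=3)]
  6. access S: MISS. Cache: [S(c=1) Z(c=2) R(c=3)]
  7. access S: HIT, count now 2. Cache: [Z(c=2) S(c=2) R(c=3)]
  8. access L: MISS. Cache: [L(c=1) Z(c=2) S(c=2) R(c=3)]
  9. access Z: HIT, count now 3. Cache: [L(c=1) S(c=2) R(c=3) Z(c=3)]
  10. access Z: HIT, count now 4. Cache: [L(c=1) S(c=2) R(c=3) Z(c=4)]
  11. access Z: HIT, count now 5. Cache: [L(c=1) S(c=2) R(c=3) Z(c=5)]
  12. access Z: HIT, count now 6. Cache: [L(c=1) S(c=2) R(c=3) Z(c=6)]
  13. access L: HIT, count now 2. Cache: [S(c=2) L(c=2) R(c=3) Z(c=6)]
  14. access O: MISS, evict S(c=2). Cache: [O(c=1) L(c=2) R(c=3) Z(c=6)]
  15. access Z: HIT, count now 7. Cache: [O(c=1) L(c=2) R(c=3) Z(c=7)]
  16. access Z: HIT, count now 8. Cache: [O(c=1) L(c=2) R(c=3) Z(c=8)]
  17. access Z: HIT, count now 9. Cache: [O(c=1) L(c=2) R(c=3) Z(c=9)]
Total: 12 hits, 5 misses, 1 evictions

Answer: MMHHHMHMHHHHHMHHH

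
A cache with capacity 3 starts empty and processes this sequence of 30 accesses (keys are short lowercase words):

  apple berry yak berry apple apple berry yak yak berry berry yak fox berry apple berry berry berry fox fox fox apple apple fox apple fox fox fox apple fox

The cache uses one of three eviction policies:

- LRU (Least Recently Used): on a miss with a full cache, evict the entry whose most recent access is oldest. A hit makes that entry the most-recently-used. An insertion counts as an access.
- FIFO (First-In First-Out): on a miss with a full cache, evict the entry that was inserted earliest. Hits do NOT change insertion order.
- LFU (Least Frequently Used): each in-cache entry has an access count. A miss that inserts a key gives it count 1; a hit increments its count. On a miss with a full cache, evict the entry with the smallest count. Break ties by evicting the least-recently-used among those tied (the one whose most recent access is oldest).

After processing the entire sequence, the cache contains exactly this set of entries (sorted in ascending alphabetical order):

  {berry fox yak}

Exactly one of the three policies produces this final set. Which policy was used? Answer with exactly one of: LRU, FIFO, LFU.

Simulating under each policy and comparing final sets:
  LRU: final set = {apple berry fox} -> differs
  FIFO: final set = {apple berry fox} -> differs
  LFU: final set = {berry fox yak} -> MATCHES target
Only LFU produces the target set.

Answer: LFU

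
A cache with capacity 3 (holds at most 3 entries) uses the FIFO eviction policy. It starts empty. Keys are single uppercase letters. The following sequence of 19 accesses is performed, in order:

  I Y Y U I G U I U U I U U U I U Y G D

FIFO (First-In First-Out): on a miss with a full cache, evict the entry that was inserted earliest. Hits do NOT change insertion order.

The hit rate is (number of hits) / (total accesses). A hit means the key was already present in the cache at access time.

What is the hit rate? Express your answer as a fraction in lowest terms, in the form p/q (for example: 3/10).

FIFO simulation (capacity=3):
  1. access I: MISS. Cache (old->new): [I]
  2. access Y: MISS. Cache (old->new): [I Y]
  3. access Y: HIT. Cache (old->new): [I Y]
  4. access U: MISS. Cache (old->new): [I Y U]
  5. access I: HIT. Cache (old->new): [I Y U]
  6. access G: MISS, evict I. Cache (old->new): [Y U G]
  7. access U: HIT. Cache (old->new): [Y U G]
  8. access I: MISS, evict Y. Cache (old->new): [U G I]
  9. access U: HIT. Cache (old->new): [U G I]
  10. access U: HIT. Cache (old->new): [U G I]
  11. access I: HIT. Cache (old->new): [U G I]
  12. access U: HIT. Cache (old->new): [U G I]
  13. access U: HIT. Cache (old->new): [U G I]
  14. access U: HIT. Cache (old->new): [U G I]
  15. access I: HIT. Cache (old->new): [U G I]
  16. access U: HIT. Cache (old->new): [U G I]
  17. access Y: MISS, evict U. Cache (old->new): [G I Y]
  18. access G: HIT. Cache (old->new): [G I Y]
  19. access D: MISS, evict G. Cache (old->new): [I Y D]
Total: 12 hits, 7 misses, 4 evictions

Hit rate = 12/19

Answer: 12/19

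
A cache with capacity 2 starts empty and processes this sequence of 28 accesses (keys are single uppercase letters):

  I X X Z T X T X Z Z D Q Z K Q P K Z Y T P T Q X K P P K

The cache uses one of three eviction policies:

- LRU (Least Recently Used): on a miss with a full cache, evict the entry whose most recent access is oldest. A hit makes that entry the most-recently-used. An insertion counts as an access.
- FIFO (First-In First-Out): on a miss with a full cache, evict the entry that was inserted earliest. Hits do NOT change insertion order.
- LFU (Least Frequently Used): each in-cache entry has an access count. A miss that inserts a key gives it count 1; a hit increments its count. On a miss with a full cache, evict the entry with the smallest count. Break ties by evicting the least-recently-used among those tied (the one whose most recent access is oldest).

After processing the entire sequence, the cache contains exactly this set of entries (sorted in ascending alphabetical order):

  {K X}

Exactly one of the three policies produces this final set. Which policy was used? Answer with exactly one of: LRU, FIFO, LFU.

Simulating under each policy and comparing final sets:
  LRU: final set = {K P} -> differs
  FIFO: final set = {K P} -> differs
  LFU: final set = {K X} -> MATCHES target
Only LFU produces the target set.

Answer: LFU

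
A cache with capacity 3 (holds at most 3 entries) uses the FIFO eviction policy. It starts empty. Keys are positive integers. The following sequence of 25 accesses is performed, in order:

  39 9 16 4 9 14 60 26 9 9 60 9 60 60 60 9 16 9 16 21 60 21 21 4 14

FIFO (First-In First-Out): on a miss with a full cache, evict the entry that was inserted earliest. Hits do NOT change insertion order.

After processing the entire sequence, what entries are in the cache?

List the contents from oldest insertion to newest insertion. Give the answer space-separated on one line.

FIFO simulation (capacity=3):
  1. access 39: MISS. Cache (old->new): [39]
  2. access 9: MISS. Cache (old->new): [39 9]
  3. access 16: MISS. Cache (old->new): [39 9 16]
  4. access 4: MISS, evict 39. Cache (old->new): [9 16 4]
  5. access 9: HIT. Cache (old->new): [9 16 4]
  6. access 14: MISS, evict 9. Cache (old->new): [16 4 14]
  7. access 60: MISS, evict 16. Cache (old->new): [4 14 60]
  8. access 26: MISS, evict 4. Cache (old->new): [14 60 26]
  9. access 9: MISS, evict 14. Cache (old->new): [60 26 9]
  10. access 9: HIT. Cache (old->new): [60 26 9]
  11. access 60: HIT. Cache (old->new): [60 26 9]
  12. access 9: HIT. Cache (old->new): [60 26 9]
  13. access 60: HIT. Cache (old->new): [60 26 9]
  14. access 60: HIT. Cache (old->new): [60 26 9]
  15. access 60: HIT. Cache (old->new): [60 26 9]
  16. access 9: HIT. Cache (old->new): [60 26 9]
  17. access 16: MISS, evict 60. Cache (old->new): [26 9 16]
  18. access 9: HIT. Cache (old->new): [26 9 16]
  19. access 16: HIT. Cache (old->new): [26 9 16]
  20. access 21: MISS, evict 26. Cache (old->new): [9 16 21]
  21. access 60: MISS, evict 9. Cache (old->new): [16 21 60]
  22. access 21: HIT. Cache (old->new): [16 21 60]
  23. access 21: HIT. Cache (old->new): [16 21 60]
  24. access 4: MISS, evict 16. Cache (old->new): [21 60 4]
  25. access 14: MISS, evict 21. Cache (old->new): [60 4 14]
Total: 12 hits, 13 misses, 10 evictions

Answer: 60 4 14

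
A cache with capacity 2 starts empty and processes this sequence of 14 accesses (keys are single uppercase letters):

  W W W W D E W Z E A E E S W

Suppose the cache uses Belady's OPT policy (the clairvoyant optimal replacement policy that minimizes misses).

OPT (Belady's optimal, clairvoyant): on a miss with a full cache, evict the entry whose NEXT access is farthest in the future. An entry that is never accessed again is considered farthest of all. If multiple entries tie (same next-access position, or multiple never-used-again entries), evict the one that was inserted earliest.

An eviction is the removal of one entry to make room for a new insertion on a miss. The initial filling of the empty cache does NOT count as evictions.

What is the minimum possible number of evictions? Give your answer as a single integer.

OPT (Belady) simulation (capacity=2):
  1. access W: MISS. Cache: [W]
  2. access W: HIT. Next use of W: step 3. Cache: [W]
  3. access W: HIT. Next use of W: step 4. Cache: [W]
  4. access W: HIT. Next use of W: step 7. Cache: [W]
  5. access D: MISS. Cache: [W D]
  6. access E: MISS, evict D (next use: never). Cache: [W E]
  7. access W: HIT. Next use of W: step 14. Cache: [W E]
  8. access Z: MISS, evict W (next use: step 14). Cache: [E Z]
  9. access E: HIT. Next use of E: step 11. Cache: [E Z]
  10. access A: MISS, evict Z (next use: never). Cache: [E A]
  11. access E: HIT. Next use of E: step 12. Cache: [E A]
  12. access E: HIT. Next use of E: never. Cache: [E A]
  13. access S: MISS, evict E (next use: never). Cache: [A S]
  14. access W: MISS, evict A (next use: never). Cache: [S W]
Total: 7 hits, 7 misses, 5 evictions

Answer: 5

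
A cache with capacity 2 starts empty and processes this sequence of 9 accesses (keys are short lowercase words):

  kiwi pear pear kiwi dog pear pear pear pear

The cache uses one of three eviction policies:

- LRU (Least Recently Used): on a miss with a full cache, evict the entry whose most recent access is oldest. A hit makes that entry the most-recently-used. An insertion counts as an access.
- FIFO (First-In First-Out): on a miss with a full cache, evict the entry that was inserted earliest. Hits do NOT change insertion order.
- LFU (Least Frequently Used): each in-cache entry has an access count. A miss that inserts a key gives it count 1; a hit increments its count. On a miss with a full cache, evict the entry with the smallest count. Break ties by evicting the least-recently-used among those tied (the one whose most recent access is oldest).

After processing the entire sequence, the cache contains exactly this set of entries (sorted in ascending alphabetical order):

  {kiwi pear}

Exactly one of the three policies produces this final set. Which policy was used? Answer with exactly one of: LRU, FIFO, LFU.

Answer: LFU

Derivation:
Simulating under each policy and comparing final sets:
  LRU: final set = {dog pear} -> differs
  FIFO: final set = {dog pear} -> differs
  LFU: final set = {kiwi pear} -> MATCHES target
Only LFU produces the target set.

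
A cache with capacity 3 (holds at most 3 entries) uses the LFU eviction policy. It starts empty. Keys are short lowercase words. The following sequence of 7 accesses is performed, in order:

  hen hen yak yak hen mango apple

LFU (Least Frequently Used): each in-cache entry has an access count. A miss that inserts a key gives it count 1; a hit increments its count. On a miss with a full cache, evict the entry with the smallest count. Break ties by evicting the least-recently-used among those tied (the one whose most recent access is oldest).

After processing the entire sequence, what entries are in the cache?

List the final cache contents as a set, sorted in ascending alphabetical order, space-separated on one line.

LFU simulation (capacity=3):
  1. access hen: MISS. Cache: [hen(c=1)]
  2. access hen: HIT, count now 2. Cache: [hen(c=2)]
  3. access yak: MISS. Cache: [yak(c=1) hen(c=2)]
  4. access yak: HIT, count now 2. Cache: [hen(c=2) yak(c=2)]
  5. access hen: HIT, count now 3. Cache: [yak(c=2) hen(c=3)]
  6. access mango: MISS. Cache: [mango(c=1) yak(c=2) hen(c=3)]
  7. access apple: MISS, evict mango(c=1). Cache: [apple(c=1) yak(c=2) hen(c=3)]
Total: 3 hits, 4 misses, 1 evictions

Answer: apple hen yak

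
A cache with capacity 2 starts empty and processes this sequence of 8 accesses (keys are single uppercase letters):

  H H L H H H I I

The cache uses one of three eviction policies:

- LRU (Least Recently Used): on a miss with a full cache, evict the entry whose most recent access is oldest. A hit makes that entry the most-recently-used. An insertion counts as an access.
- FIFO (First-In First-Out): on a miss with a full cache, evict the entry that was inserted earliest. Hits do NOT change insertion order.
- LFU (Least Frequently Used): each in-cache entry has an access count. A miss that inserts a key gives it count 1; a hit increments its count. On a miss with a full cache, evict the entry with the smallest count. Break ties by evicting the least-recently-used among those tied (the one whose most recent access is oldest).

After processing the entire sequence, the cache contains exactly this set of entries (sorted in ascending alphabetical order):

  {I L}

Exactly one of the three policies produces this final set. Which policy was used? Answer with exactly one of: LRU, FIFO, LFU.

Simulating under each policy and comparing final sets:
  LRU: final set = {H I} -> differs
  FIFO: final set = {I L} -> MATCHES target
  LFU: final set = {H I} -> differs
Only FIFO produces the target set.

Answer: FIFO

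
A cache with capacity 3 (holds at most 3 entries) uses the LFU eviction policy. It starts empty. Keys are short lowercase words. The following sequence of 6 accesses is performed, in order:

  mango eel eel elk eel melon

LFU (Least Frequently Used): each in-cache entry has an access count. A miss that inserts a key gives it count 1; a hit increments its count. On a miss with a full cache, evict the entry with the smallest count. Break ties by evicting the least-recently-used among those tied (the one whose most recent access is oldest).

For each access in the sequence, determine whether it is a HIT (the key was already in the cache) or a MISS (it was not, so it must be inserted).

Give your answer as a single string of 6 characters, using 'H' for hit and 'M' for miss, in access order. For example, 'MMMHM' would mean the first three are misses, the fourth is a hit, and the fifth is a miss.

LFU simulation (capacity=3):
  1. access mango: MISS. Cache: [mango(c=1)]
  2. access eel: MISS. Cache: [mango(c=1) eel(c=1)]
  3. access eel: HIT, count now 2. Cache: [mango(c=1) eel(c=2)]
  4. access elk: MISS. Cache: [mango(c=1) elk(c=1) eel(c=2)]
  5. access eel: HIT, count now 3. Cache: [mango(c=1) elk(c=1) eel(c=3)]
  6. access melon: MISS, evict mango(c=1). Cache: [elk(c=1) melon(c=1) eel(c=3)]
Total: 2 hits, 4 misses, 1 evictions

Answer: MMHMHM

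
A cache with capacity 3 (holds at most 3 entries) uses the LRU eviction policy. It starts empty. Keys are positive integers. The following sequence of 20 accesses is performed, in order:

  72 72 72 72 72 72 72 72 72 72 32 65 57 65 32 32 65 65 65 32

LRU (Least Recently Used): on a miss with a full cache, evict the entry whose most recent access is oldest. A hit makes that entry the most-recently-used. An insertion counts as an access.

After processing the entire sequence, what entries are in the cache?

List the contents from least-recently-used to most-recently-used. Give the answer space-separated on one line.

LRU simulation (capacity=3):
  1. access 72: MISS. Cache (LRU->MRU): [72]
  2. access 72: HIT. Cache (LRU->MRU): [72]
  3. access 72: HIT. Cache (LRU->MRU): [72]
  4. access 72: HIT. Cache (LRU->MRU): [72]
  5. access 72: HIT. Cache (LRU->MRU): [72]
  6. access 72: HIT. Cache (LRU->MRU): [72]
  7. access 72: HIT. Cache (LRU->MRU): [72]
  8. access 72: HIT. Cache (LRU->MRU): [72]
  9. access 72: HIT. Cache (LRU->MRU): [72]
  10. access 72: HIT. Cache (LRU->MRU): [72]
  11. access 32: MISS. Cache (LRU->MRU): [72 32]
  12. access 65: MISS. Cache (LRU->MRU): [72 32 65]
  13. access 57: MISS, evict 72. Cache (LRU->MRU): [32 65 57]
  14. access 65: HIT. Cache (LRU->MRU): [32 57 65]
  15. access 32: HIT. Cache (LRU->MRU): [57 65 32]
  16. access 32: HIT. Cache (LRU->MRU): [57 65 32]
  17. access 65: HIT. Cache (LRU->MRU): [57 32 65]
  18. access 65: HIT. Cache (LRU->MRU): [57 32 65]
  19. access 65: HIT. Cache (LRU->MRU): [57 32 65]
  20. access 32: HIT. Cache (LRU->MRU): [57 65 32]
Total: 16 hits, 4 misses, 1 evictions

Answer: 57 65 32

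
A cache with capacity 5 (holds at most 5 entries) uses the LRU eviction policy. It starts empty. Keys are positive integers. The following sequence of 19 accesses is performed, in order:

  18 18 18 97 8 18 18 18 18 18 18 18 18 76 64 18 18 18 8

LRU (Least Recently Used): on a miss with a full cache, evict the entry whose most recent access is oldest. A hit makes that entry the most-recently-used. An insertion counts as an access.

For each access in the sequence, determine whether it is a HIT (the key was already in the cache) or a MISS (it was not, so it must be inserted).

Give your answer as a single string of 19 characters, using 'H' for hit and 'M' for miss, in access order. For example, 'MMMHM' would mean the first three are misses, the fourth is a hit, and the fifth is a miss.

Answer: MHHMMHHHHHHHHMMHHHH

Derivation:
LRU simulation (capacity=5):
  1. access 18: MISS. Cache (LRU->MRU): [18]
  2. access 18: HIT. Cache (LRU->MRU): [18]
  3. access 18: HIT. Cache (LRU->MRU): [18]
  4. access 97: MISS. Cache (LRU->MRU): [18 97]
  5. access 8: MISS. Cache (LRU->MRU): [18 97 8]
  6. access 18: HIT. Cache (LRU->MRU): [97 8 18]
  7. access 18: HIT. Cache (LRU->MRU): [97 8 18]
  8. access 18: HIT. Cache (LRU->MRU): [97 8 18]
  9. access 18: HIT. Cache (LRU->MRU): [97 8 18]
  10. access 18: HIT. Cache (LRU->MRU): [97 8 18]
  11. access 18: HIT. Cache (LRU->MRU): [97 8 18]
  12. access 18: HIT. Cache (LRU->MRU): [97 8 18]
  13. access 18: HIT. Cache (LRU->MRU): [97 8 18]
  14. access 76: MISS. Cache (LRU->MRU): [97 8 18 76]
  15. access 64: MISS. Cache (LRU->MRU): [97 8 18 76 64]
  16. access 18: HIT. Cache (LRU->MRU): [97 8 76 64 18]
  17. access 18: HIT. Cache (LRU->MRU): [97 8 76 64 18]
  18. access 18: HIT. Cache (LRU->MRU): [97 8 76 64 18]
  19. access 8: HIT. Cache (LRU->MRU): [97 76 64 18 8]
Total: 14 hits, 5 misses, 0 evictions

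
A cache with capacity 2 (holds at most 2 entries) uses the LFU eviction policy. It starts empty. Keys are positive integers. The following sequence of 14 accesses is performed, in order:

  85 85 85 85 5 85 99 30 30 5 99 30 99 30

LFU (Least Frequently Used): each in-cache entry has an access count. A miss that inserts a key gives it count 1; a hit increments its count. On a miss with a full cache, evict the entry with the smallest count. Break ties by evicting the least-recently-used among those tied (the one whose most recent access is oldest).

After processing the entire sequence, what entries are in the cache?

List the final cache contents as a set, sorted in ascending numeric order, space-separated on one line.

LFU simulation (capacity=2):
  1. access 85: MISS. Cache: [85(c=1)]
  2. access 85: HIT, count now 2. Cache: [85(c=2)]
  3. access 85: HIT, count now 3. Cache: [85(c=3)]
  4. access 85: HIT, count now 4. Cache: [85(c=4)]
  5. access 5: MISS. Cache: [5(c=1) 85(c=4)]
  6. access 85: HIT, count now 5. Cache: [5(c=1) 85(c=5)]
  7. access 99: MISS, evict 5(c=1). Cache: [99(c=1) 85(c=5)]
  8. access 30: MISS, evict 99(c=1). Cache: [30(c=1) 85(c=5)]
  9. access 30: HIT, count now 2. Cache: [30(c=2) 85(c=5)]
  10. access 5: MISS, evict 30(c=2). Cache: [5(c=1) 85(c=5)]
  11. access 99: MISS, evict 5(c=1). Cache: [99(c=1) 85(c=5)]
  12. access 30: MISS, evict 99(c=1). Cache: [30(c=1) 85(c=5)]
  13. access 99: MISS, evict 30(c=1). Cache: [99(c=1) 85(c=5)]
  14. access 30: MISS, evict 99(c=1). Cache: [30(c=1) 85(c=5)]
Total: 5 hits, 9 misses, 7 evictions

Answer: 30 85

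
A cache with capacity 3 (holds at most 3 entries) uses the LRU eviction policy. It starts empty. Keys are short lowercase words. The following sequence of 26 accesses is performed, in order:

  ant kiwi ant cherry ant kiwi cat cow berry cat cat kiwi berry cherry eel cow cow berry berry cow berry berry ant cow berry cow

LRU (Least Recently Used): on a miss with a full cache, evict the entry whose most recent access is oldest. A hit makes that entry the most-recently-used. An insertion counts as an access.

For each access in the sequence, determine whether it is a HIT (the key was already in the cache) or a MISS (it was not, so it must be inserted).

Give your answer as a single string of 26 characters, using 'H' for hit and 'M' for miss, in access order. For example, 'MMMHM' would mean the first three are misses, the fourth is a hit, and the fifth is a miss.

Answer: MMHMHHMMMHHMHMMMHMHHHHMHHH

Derivation:
LRU simulation (capacity=3):
  1. access ant: MISS. Cache (LRU->MRU): [ant]
  2. access kiwi: MISS. Cache (LRU->MRU): [ant kiwi]
  3. access ant: HIT. Cache (LRU->MRU): [kiwi ant]
  4. access cherry: MISS. Cache (LRU->MRU): [kiwi ant cherry]
  5. access ant: HIT. Cache (LRU->MRU): [kiwi cherry ant]
  6. access kiwi: HIT. Cache (LRU->MRU): [cherry ant kiwi]
  7. access cat: MISS, evict cherry. Cache (LRU->MRU): [ant kiwi cat]
  8. access cow: MISS, evict ant. Cache (LRU->MRU): [kiwi cat cow]
  9. access berry: MISS, evict kiwi. Cache (LRU->MRU): [cat cow berry]
  10. access cat: HIT. Cache (LRU->MRU): [cow berry cat]
  11. access cat: HIT. Cache (LRU->MRU): [cow berry cat]
  12. access kiwi: MISS, evict cow. Cache (LRU->MRU): [berry cat kiwi]
  13. access berry: HIT. Cache (LRU->MRU): [cat kiwi berry]
  14. access cherry: MISS, evict cat. Cache (LRU->MRU): [kiwi berry cherry]
  15. access eel: MISS, evict kiwi. Cache (LRU->MRU): [berry cherry eel]
  16. access cow: MISS, evict berry. Cache (LRU->MRU): [cherry eel cow]
  17. access cow: HIT. Cache (LRU->MRU): [cherry eel cow]
  18. access berry: MISS, evict cherry. Cache (LRU->MRU): [eel cow berry]
  19. access berry: HIT. Cache (LRU->MRU): [eel cow berry]
  20. access cow: HIT. Cache (LRU->MRU): [eel berry cow]
  21. access berry: HIT. Cache (LRU->MRU): [eel cow berry]
  22. access berry: HIT. Cache (LRU->MRU): [eel cow berry]
  23. access ant: MISS, evict eel. Cache (LRU->MRU): [cow berry ant]
  24. access cow: HIT. Cache (LRU->MRU): [berry ant cow]
  25. access berry: HIT. Cache (LRU->MRU): [ant cow berry]
  26. access cow: HIT. Cache (LRU->MRU): [ant berry cow]
Total: 14 hits, 12 misses, 9 evictions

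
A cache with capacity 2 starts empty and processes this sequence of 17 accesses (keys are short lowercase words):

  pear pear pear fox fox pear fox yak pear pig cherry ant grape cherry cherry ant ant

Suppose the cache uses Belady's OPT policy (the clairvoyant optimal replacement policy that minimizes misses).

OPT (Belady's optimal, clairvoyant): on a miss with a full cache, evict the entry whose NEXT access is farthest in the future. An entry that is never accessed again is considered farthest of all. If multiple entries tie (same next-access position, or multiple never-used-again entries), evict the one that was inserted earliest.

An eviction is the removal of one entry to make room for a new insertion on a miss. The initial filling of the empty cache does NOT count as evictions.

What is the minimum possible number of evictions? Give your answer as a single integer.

Answer: 6

Derivation:
OPT (Belady) simulation (capacity=2):
  1. access pear: MISS. Cache: [pear]
  2. access pear: HIT. Next use of pear: step 3. Cache: [pear]
  3. access pear: HIT. Next use of pear: step 6. Cache: [pear]
  4. access fox: MISS. Cache: [pear fox]
  5. access fox: HIT. Next use of fox: step 7. Cache: [pear fox]
  6. access pear: HIT. Next use of pear: step 9. Cache: [pear fox]
  7. access fox: HIT. Next use of fox: never. Cache: [pear fox]
  8. access yak: MISS, evict fox (next use: never). Cache: [pear yak]
  9. access pear: HIT. Next use of pear: never. Cache: [pear yak]
  10. access pig: MISS, evict pear (next use: never). Cache: [yak pig]
  11. access cherry: MISS, evict yak (next use: never). Cache: [pig cherry]
  12. access ant: MISS, evict pig (next use: never). Cache: [cherry ant]
  13. access grape: MISS, evict ant (next use: step 16). Cache: [cherry grape]
  14. access cherry: HIT. Next use of cherry: step 15. Cache: [cherry grape]
  15. access cherry: HIT. Next use of cherry: never. Cache: [cherry grape]
  16. access ant: MISS, evict cherry (next use: never). Cache: [grape ant]
  17. access ant: HIT. Next use of ant: never. Cache: [grape ant]
Total: 9 hits, 8 misses, 6 evictions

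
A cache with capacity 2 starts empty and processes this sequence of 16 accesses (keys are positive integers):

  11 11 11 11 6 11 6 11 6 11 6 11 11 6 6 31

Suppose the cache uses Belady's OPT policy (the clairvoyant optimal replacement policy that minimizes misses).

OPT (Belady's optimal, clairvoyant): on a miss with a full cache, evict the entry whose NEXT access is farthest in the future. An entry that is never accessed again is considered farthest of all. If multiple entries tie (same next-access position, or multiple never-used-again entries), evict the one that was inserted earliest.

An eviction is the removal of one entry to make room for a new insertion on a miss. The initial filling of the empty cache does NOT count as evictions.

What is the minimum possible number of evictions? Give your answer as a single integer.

OPT (Belady) simulation (capacity=2):
  1. access 11: MISS. Cache: [11]
  2. access 11: HIT. Next use of 11: step 3. Cache: [11]
  3. access 11: HIT. Next use of 11: step 4. Cache: [11]
  4. access 11: HIT. Next use of 11: step 6. Cache: [11]
  5. access 6: MISS. Cache: [11 6]
  6. access 11: HIT. Next use of 11: step 8. Cache: [11 6]
  7. access 6: HIT. Next use of 6: step 9. Cache: [11 6]
  8. access 11: HIT. Next use of 11: step 10. Cache: [11 6]
  9. access 6: HIT. Next use of 6: step 11. Cache: [11 6]
  10. access 11: HIT. Next use of 11: step 12. Cache: [11 6]
  11. access 6: HIT. Next use of 6: step 14. Cache: [11 6]
  12. access 11: HIT. Next use of 11: step 13. Cache: [11 6]
  13. access 11: HIT. Next use of 11: never. Cache: [11 6]
  14. access 6: HIT. Next use of 6: step 15. Cache: [11 6]
  15. access 6: HIT. Next use of 6: never. Cache: [11 6]
  16. access 31: MISS, evict 11 (next use: never). Cache: [6 31]
Total: 13 hits, 3 misses, 1 evictions

Answer: 1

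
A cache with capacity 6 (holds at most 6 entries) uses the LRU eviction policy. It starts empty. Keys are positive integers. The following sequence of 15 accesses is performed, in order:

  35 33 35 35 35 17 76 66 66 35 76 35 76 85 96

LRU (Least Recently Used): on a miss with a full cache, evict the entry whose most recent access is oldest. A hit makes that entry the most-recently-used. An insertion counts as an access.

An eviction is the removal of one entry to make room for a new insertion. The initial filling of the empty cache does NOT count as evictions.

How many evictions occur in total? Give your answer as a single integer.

Answer: 1

Derivation:
LRU simulation (capacity=6):
  1. access 35: MISS. Cache (LRU->MRU): [35]
  2. access 33: MISS. Cache (LRU->MRU): [35 33]
  3. access 35: HIT. Cache (LRU->MRU): [33 35]
  4. access 35: HIT. Cache (LRU->MRU): [33 35]
  5. access 35: HIT. Cache (LRU->MRU): [33 35]
  6. access 17: MISS. Cache (LRU->MRU): [33 35 17]
  7. access 76: MISS. Cache (LRU->MRU): [33 35 17 76]
  8. access 66: MISS. Cache (LRU->MRU): [33 35 17 76 66]
  9. access 66: HIT. Cache (LRU->MRU): [33 35 17 76 66]
  10. access 35: HIT. Cache (LRU->MRU): [33 17 76 66 35]
  11. access 76: HIT. Cache (LRU->MRU): [33 17 66 35 76]
  12. access 35: HIT. Cache (LRU->MRU): [33 17 66 76 35]
  13. access 76: HIT. Cache (LRU->MRU): [33 17 66 35 76]
  14. access 85: MISS. Cache (LRU->MRU): [33 17 66 35 76 85]
  15. access 96: MISS, evict 33. Cache (LRU->MRU): [17 66 35 76 85 96]
Total: 8 hits, 7 misses, 1 evictions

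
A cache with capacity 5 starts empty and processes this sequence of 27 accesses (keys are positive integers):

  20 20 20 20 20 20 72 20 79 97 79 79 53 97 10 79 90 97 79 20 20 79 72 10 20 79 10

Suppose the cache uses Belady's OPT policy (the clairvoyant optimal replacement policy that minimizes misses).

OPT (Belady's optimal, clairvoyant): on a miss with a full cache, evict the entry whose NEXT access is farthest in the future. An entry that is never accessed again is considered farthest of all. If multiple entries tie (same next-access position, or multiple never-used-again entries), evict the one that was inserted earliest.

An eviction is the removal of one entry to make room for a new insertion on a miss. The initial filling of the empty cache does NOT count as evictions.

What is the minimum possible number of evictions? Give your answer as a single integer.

Answer: 3

Derivation:
OPT (Belady) simulation (capacity=5):
  1. access 20: MISS. Cache: [20]
  2. access 20: HIT. Next use of 20: step 3. Cache: [20]
  3. access 20: HIT. Next use of 20: step 4. Cache: [20]
  4. access 20: HIT. Next use of 20: step 5. Cache: [20]
  5. access 20: HIT. Next use of 20: step 6. Cache: [20]
  6. access 20: HIT. Next use of 20: step 8. Cache: [20]
  7. access 72: MISS. Cache: [20 72]
  8. access 20: HIT. Next use of 20: step 20. Cache: [20 72]
  9. access 79: MISS. Cache: [20 72 79]
  10. access 97: MISS. Cache: [20 72 79 97]
  11. access 79: HIT. Next use of 79: step 12. Cache: [20 72 79 97]
  12. access 79: HIT. Next use of 79: step 16. Cache: [20 72 79 97]
  13. access 53: MISS. Cache: [20 72 79 97 53]
  14. access 97: HIT. Next use of 97: step 18. Cache: [20 72 79 97 53]
  15. access 10: MISS, evict 53 (next use: never). Cache: [20 72 79 97 10]
  16. access 79: HIT. Next use of 79: step 19. Cache: [20 72 79 97 10]
  17. access 90: MISS, evict 10 (next use: step 24). Cache: [20 72 79 97 90]
  18. access 97: HIT. Next use of 97: never. Cache: [20 72 79 97 90]
  19. access 79: HIT. Next use of 79: step 22. Cache: [20 72 79 97 90]
  20. access 20: HIT. Next use of 20: step 21. Cache: [20 72 79 97 90]
  21. access 20: HIT. Next use of 20: step 25. Cache: [20 72 79 97 90]
  22. access 79: HIT. Next use of 79: step 26. Cache: [20 72 79 97 90]
  23. access 72: HIT. Next use of 72: never. Cache: [20 72 79 97 90]
  24. access 10: MISS, evict 72 (next use: never). Cache: [20 79 97 90 10]
  25. access 20: HIT. Next use of 20: never. Cache: [20 79 97 90 10]
  26. access 79: HIT. Next use of 79: never. Cache: [20 79 97 90 10]
  27. access 10: HIT. Next use of 10: never. Cache: [20 79 97 90 10]
Total: 19 hits, 8 misses, 3 evictions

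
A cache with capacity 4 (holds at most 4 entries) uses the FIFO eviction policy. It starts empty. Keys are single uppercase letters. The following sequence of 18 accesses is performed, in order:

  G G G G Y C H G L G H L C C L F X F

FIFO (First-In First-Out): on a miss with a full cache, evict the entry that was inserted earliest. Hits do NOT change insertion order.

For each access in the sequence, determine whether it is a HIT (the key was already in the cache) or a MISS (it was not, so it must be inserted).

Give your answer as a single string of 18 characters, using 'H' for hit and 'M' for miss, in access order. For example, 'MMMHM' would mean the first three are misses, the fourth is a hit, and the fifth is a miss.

Answer: MHHHMMMHMMHHHHHMMH

Derivation:
FIFO simulation (capacity=4):
  1. access G: MISS. Cache (old->new): [G]
  2. access G: HIT. Cache (old->new): [G]
  3. access G: HIT. Cache (old->new): [G]
  4. access G: HIT. Cache (old->new): [G]
  5. access Y: MISS. Cache (old->new): [G Y]
  6. access C: MISS. Cache (old->new): [G Y C]
  7. access H: MISS. Cache (old->new): [G Y C H]
  8. access G: HIT. Cache (old->new): [G Y C H]
  9. access L: MISS, evict G. Cache (old->new): [Y C H L]
  10. access G: MISS, evict Y. Cache (old->new): [C H L G]
  11. access H: HIT. Cache (old->new): [C H L G]
  12. access L: HIT. Cache (old->new): [C H L G]
  13. access C: HIT. Cache (old->new): [C H L G]
  14. access C: HIT. Cache (old->new): [C H L G]
  15. access L: HIT. Cache (old->new): [C H L G]
  16. access F: MISS, evict C. Cache (old->new): [H L G F]
  17. access X: MISS, evict H. Cache (old->new): [L G F X]
  18. access F: HIT. Cache (old->new): [L G F X]
Total: 10 hits, 8 misses, 4 evictions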